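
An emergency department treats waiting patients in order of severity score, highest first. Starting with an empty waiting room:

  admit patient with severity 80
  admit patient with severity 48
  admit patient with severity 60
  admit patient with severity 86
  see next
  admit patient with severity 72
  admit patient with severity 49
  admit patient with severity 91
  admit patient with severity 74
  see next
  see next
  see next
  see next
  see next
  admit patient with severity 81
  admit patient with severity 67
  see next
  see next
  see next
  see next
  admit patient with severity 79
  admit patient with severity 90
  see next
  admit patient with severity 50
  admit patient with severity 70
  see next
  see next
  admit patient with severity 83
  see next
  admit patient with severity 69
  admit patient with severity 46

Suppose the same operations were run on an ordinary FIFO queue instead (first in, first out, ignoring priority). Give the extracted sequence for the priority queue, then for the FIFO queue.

insert 80 → {80}
insert 48 → {80, 48}
insert 60 → {80, 60, 48}
insert 86 → {86, 80, 60, 48}
see next → 86; now {80, 60, 48}
insert 72 → {80, 72, 60, 48}
insert 49 → {80, 72, 60, 49, 48}
insert 91 → {91, 80, 72, 60, 49, 48}
insert 74 → {91, 80, 74, 72, 60, 49, 48}
see next → 91; now {80, 74, 72, 60, 49, 48}
see next → 80; now {74, 72, 60, 49, 48}
see next → 74; now {72, 60, 49, 48}
see next → 72; now {60, 49, 48}
see next → 60; now {49, 48}
insert 81 → {81, 49, 48}
insert 67 → {81, 67, 49, 48}
see next → 81; now {67, 49, 48}
see next → 67; now {49, 48}
see next → 49; now {48}
see next → 48; now {}
insert 79 → {79}
insert 90 → {90, 79}
see next → 90; now {79}
insert 50 → {79, 50}
insert 70 → {79, 70, 50}
see next → 79; now {70, 50}
see next → 70; now {50}
insert 83 → {83, 50}
see next → 83; now {50}
insert 69 → {69, 50}
insert 46 → {69, 50, 46}

priority queue: 86, 91, 80, 74, 72, 60, 81, 67, 49, 48, 90, 79, 70, 83; FIFO queue: [80, 48, 60, 86, 72, 49, 91, 74, 81, 67, 79, 90, 50, 70]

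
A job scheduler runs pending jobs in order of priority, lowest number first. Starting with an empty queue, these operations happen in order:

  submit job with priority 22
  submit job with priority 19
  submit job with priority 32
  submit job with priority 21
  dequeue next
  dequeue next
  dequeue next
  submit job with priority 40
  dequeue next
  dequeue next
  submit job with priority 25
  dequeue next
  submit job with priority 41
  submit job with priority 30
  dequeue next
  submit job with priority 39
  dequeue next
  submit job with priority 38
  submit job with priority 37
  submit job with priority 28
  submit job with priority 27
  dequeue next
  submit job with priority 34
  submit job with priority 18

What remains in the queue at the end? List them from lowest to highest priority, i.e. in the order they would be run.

18, 28, 34, 37, 38, 41

insert 22 → {22}
insert 19 → {19, 22}
insert 32 → {19, 22, 32}
insert 21 → {19, 21, 22, 32}
dequeue next → 19; now {21, 22, 32}
dequeue next → 21; now {22, 32}
dequeue next → 22; now {32}
insert 40 → {32, 40}
dequeue next → 32; now {40}
dequeue next → 40; now {}
insert 25 → {25}
dequeue next → 25; now {}
insert 41 → {41}
insert 30 → {30, 41}
dequeue next → 30; now {41}
insert 39 → {39, 41}
dequeue next → 39; now {41}
insert 38 → {38, 41}
insert 37 → {37, 38, 41}
insert 28 → {28, 37, 38, 41}
insert 27 → {27, 28, 37, 38, 41}
dequeue next → 27; now {28, 37, 38, 41}
insert 34 → {28, 34, 37, 38, 41}
insert 18 → {18, 28, 34, 37, 38, 41}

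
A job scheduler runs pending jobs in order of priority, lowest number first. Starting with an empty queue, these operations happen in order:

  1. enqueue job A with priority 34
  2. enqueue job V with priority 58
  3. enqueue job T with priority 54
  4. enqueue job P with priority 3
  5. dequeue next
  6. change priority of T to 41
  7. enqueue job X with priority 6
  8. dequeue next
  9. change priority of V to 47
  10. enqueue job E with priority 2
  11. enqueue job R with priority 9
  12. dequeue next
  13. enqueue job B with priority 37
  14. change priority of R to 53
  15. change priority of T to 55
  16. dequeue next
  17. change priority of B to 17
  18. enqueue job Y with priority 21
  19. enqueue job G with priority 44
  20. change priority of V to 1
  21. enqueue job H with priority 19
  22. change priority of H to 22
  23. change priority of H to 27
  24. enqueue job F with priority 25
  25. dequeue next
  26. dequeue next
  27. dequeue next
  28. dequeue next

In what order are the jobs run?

P → X → E → A → V → B → Y → F

add A (priority 34) → {A:34}
add V (priority 58) → {A:34, V:58}
add T (priority 54) → {A:34, T:54, V:58}
add P (priority 3) → {P:3, A:34, T:54, V:58}
dequeue next → P; now {A:34, T:54, V:58}
update T to priority 41 → {A:34, T:41, V:58}
add X (priority 6) → {X:6, A:34, T:41, V:58}
dequeue next → X; now {A:34, T:41, V:58}
update V to priority 47 → {A:34, T:41, V:47}
add E (priority 2) → {E:2, A:34, T:41, V:47}
add R (priority 9) → {E:2, R:9, A:34, T:41, V:47}
dequeue next → E; now {R:9, A:34, T:41, V:47}
add B (priority 37) → {R:9, A:34, B:37, T:41, V:47}
update R to priority 53 → {A:34, B:37, T:41, V:47, R:53}
update T to priority 55 → {A:34, B:37, V:47, R:53, T:55}
dequeue next → A; now {B:37, V:47, R:53, T:55}
update B to priority 17 → {B:17, V:47, R:53, T:55}
add Y (priority 21) → {B:17, Y:21, V:47, R:53, T:55}
add G (priority 44) → {B:17, Y:21, G:44, V:47, R:53, T:55}
update V to priority 1 → {V:1, B:17, Y:21, G:44, R:53, T:55}
add H (priority 19) → {V:1, B:17, H:19, Y:21, G:44, R:53, T:55}
update H to priority 22 → {V:1, B:17, Y:21, H:22, G:44, R:53, T:55}
update H to priority 27 → {V:1, B:17, Y:21, H:27, G:44, R:53, T:55}
add F (priority 25) → {V:1, B:17, Y:21, F:25, H:27, G:44, R:53, T:55}
dequeue next → V; now {B:17, Y:21, F:25, H:27, G:44, R:53, T:55}
dequeue next → B; now {Y:21, F:25, H:27, G:44, R:53, T:55}
dequeue next → Y; now {F:25, H:27, G:44, R:53, T:55}
dequeue next → F; now {H:27, G:44, R:53, T:55}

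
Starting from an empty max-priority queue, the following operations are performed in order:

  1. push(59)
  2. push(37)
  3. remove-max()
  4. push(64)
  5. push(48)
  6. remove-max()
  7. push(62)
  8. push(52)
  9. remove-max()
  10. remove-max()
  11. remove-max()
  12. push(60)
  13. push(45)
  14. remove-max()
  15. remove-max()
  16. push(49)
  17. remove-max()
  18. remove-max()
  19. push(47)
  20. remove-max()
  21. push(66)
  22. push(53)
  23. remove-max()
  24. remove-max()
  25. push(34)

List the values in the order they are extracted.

59, 64, 62, 52, 48, 60, 45, 49, 37, 47, 66, 53

insert 59 → {59}
insert 37 → {59, 37}
remove-max → 59; now {37}
insert 64 → {64, 37}
insert 48 → {64, 48, 37}
remove-max → 64; now {48, 37}
insert 62 → {62, 48, 37}
insert 52 → {62, 52, 48, 37}
remove-max → 62; now {52, 48, 37}
remove-max → 52; now {48, 37}
remove-max → 48; now {37}
insert 60 → {60, 37}
insert 45 → {60, 45, 37}
remove-max → 60; now {45, 37}
remove-max → 45; now {37}
insert 49 → {49, 37}
remove-max → 49; now {37}
remove-max → 37; now {}
insert 47 → {47}
remove-max → 47; now {}
insert 66 → {66}
insert 53 → {66, 53}
remove-max → 66; now {53}
remove-max → 53; now {}
insert 34 → {34}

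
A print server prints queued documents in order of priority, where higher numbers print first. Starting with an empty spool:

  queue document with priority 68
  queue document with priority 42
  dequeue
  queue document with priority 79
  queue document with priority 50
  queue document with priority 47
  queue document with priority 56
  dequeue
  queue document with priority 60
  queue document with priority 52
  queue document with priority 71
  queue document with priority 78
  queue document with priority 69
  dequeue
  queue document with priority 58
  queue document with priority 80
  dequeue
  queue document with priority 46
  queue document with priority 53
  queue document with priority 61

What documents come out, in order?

insert 68 → {68}
insert 42 → {68, 42}
dequeue → 68; now {42}
insert 79 → {79, 42}
insert 50 → {79, 50, 42}
insert 47 → {79, 50, 47, 42}
insert 56 → {79, 56, 50, 47, 42}
dequeue → 79; now {56, 50, 47, 42}
insert 60 → {60, 56, 50, 47, 42}
insert 52 → {60, 56, 52, 50, 47, 42}
insert 71 → {71, 60, 56, 52, 50, 47, 42}
insert 78 → {78, 71, 60, 56, 52, 50, 47, 42}
insert 69 → {78, 71, 69, 60, 56, 52, 50, 47, 42}
dequeue → 78; now {71, 69, 60, 56, 52, 50, 47, 42}
insert 58 → {71, 69, 60, 58, 56, 52, 50, 47, 42}
insert 80 → {80, 71, 69, 60, 58, 56, 52, 50, 47, 42}
dequeue → 80; now {71, 69, 60, 58, 56, 52, 50, 47, 42}
insert 46 → {71, 69, 60, 58, 56, 52, 50, 47, 46, 42}
insert 53 → {71, 69, 60, 58, 56, 53, 52, 50, 47, 46, 42}
insert 61 → {71, 69, 61, 60, 58, 56, 53, 52, 50, 47, 46, 42}

68, 79, 78, 80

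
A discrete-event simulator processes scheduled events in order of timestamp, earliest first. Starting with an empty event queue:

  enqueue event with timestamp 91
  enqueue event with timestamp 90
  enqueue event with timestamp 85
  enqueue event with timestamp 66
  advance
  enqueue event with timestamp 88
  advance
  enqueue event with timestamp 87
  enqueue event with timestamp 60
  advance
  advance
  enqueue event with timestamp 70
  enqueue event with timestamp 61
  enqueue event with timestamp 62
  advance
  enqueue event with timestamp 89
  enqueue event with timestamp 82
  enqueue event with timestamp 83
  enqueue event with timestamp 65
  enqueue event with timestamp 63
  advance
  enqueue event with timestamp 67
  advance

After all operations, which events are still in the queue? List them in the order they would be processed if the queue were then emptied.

insert 91 → {91}
insert 90 → {90, 91}
insert 85 → {85, 90, 91}
insert 66 → {66, 85, 90, 91}
advance → 66; now {85, 90, 91}
insert 88 → {85, 88, 90, 91}
advance → 85; now {88, 90, 91}
insert 87 → {87, 88, 90, 91}
insert 60 → {60, 87, 88, 90, 91}
advance → 60; now {87, 88, 90, 91}
advance → 87; now {88, 90, 91}
insert 70 → {70, 88, 90, 91}
insert 61 → {61, 70, 88, 90, 91}
insert 62 → {61, 62, 70, 88, 90, 91}
advance → 61; now {62, 70, 88, 90, 91}
insert 89 → {62, 70, 88, 89, 90, 91}
insert 82 → {62, 70, 82, 88, 89, 90, 91}
insert 83 → {62, 70, 82, 83, 88, 89, 90, 91}
insert 65 → {62, 65, 70, 82, 83, 88, 89, 90, 91}
insert 63 → {62, 63, 65, 70, 82, 83, 88, 89, 90, 91}
advance → 62; now {63, 65, 70, 82, 83, 88, 89, 90, 91}
insert 67 → {63, 65, 67, 70, 82, 83, 88, 89, 90, 91}
advance → 63; now {65, 67, 70, 82, 83, 88, 89, 90, 91}

[65, 67, 70, 82, 83, 88, 89, 90, 91]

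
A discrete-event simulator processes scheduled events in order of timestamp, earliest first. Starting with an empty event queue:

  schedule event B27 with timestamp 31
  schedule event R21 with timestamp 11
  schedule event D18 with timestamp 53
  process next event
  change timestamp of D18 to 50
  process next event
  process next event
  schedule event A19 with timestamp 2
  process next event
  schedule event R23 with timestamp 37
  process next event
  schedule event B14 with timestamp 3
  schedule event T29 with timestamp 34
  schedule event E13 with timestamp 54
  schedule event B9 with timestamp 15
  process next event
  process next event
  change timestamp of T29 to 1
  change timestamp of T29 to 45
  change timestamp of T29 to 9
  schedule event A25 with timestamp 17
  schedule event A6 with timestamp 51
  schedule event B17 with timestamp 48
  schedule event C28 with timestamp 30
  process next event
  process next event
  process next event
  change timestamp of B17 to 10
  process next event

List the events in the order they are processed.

[R21, B27, D18, A19, R23, B14, B9, T29, A25, C28, B17]

add B27 (timestamp 31) → {B27:31}
add R21 (timestamp 11) → {R21:11, B27:31}
add D18 (timestamp 53) → {R21:11, B27:31, D18:53}
process next event → R21; now {B27:31, D18:53}
update D18 to timestamp 50 → {B27:31, D18:50}
process next event → B27; now {D18:50}
process next event → D18; now {}
add A19 (timestamp 2) → {A19:2}
process next event → A19; now {}
add R23 (timestamp 37) → {R23:37}
process next event → R23; now {}
add B14 (timestamp 3) → {B14:3}
add T29 (timestamp 34) → {B14:3, T29:34}
add E13 (timestamp 54) → {B14:3, T29:34, E13:54}
add B9 (timestamp 15) → {B14:3, B9:15, T29:34, E13:54}
process next event → B14; now {B9:15, T29:34, E13:54}
process next event → B9; now {T29:34, E13:54}
update T29 to timestamp 1 → {T29:1, E13:54}
update T29 to timestamp 45 → {T29:45, E13:54}
update T29 to timestamp 9 → {T29:9, E13:54}
add A25 (timestamp 17) → {T29:9, A25:17, E13:54}
add A6 (timestamp 51) → {T29:9, A25:17, A6:51, E13:54}
add B17 (timestamp 48) → {T29:9, A25:17, B17:48, A6:51, E13:54}
add C28 (timestamp 30) → {T29:9, A25:17, C28:30, B17:48, A6:51, E13:54}
process next event → T29; now {A25:17, C28:30, B17:48, A6:51, E13:54}
process next event → A25; now {C28:30, B17:48, A6:51, E13:54}
process next event → C28; now {B17:48, A6:51, E13:54}
update B17 to timestamp 10 → {B17:10, A6:51, E13:54}
process next event → B17; now {A6:51, E13:54}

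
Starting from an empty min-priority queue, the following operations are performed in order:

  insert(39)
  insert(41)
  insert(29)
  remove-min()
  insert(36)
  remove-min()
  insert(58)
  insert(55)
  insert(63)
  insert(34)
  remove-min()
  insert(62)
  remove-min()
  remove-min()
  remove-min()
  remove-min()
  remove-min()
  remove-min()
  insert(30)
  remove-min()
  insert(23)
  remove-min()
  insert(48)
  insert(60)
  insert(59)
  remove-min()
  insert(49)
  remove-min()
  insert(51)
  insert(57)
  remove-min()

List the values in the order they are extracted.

29, 36, 34, 39, 41, 55, 58, 62, 63, 30, 23, 48, 49, 51

insert 39 → {39}
insert 41 → {39, 41}
insert 29 → {29, 39, 41}
remove-min → 29; now {39, 41}
insert 36 → {36, 39, 41}
remove-min → 36; now {39, 41}
insert 58 → {39, 41, 58}
insert 55 → {39, 41, 55, 58}
insert 63 → {39, 41, 55, 58, 63}
insert 34 → {34, 39, 41, 55, 58, 63}
remove-min → 34; now {39, 41, 55, 58, 63}
insert 62 → {39, 41, 55, 58, 62, 63}
remove-min → 39; now {41, 55, 58, 62, 63}
remove-min → 41; now {55, 58, 62, 63}
remove-min → 55; now {58, 62, 63}
remove-min → 58; now {62, 63}
remove-min → 62; now {63}
remove-min → 63; now {}
insert 30 → {30}
remove-min → 30; now {}
insert 23 → {23}
remove-min → 23; now {}
insert 48 → {48}
insert 60 → {48, 60}
insert 59 → {48, 59, 60}
remove-min → 48; now {59, 60}
insert 49 → {49, 59, 60}
remove-min → 49; now {59, 60}
insert 51 → {51, 59, 60}
insert 57 → {51, 57, 59, 60}
remove-min → 51; now {57, 59, 60}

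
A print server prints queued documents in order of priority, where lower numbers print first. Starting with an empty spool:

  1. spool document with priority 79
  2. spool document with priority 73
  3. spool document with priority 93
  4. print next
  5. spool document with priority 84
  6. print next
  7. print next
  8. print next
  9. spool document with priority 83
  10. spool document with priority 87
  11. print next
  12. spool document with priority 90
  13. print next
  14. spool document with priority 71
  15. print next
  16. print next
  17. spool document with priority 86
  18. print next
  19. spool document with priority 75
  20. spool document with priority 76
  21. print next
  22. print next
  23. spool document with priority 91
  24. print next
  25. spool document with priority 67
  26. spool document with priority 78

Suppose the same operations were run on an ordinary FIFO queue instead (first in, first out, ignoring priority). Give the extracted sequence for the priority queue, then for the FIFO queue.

insert 79 → {79}
insert 73 → {73, 79}
insert 93 → {73, 79, 93}
print next → 73; now {79, 93}
insert 84 → {79, 84, 93}
print next → 79; now {84, 93}
print next → 84; now {93}
print next → 93; now {}
insert 83 → {83}
insert 87 → {83, 87}
print next → 83; now {87}
insert 90 → {87, 90}
print next → 87; now {90}
insert 71 → {71, 90}
print next → 71; now {90}
print next → 90; now {}
insert 86 → {86}
print next → 86; now {}
insert 75 → {75}
insert 76 → {75, 76}
print next → 75; now {76}
print next → 76; now {}
insert 91 → {91}
print next → 91; now {}
insert 67 → {67}
insert 78 → {67, 78}

priority queue: 73 → 79 → 84 → 93 → 83 → 87 → 71 → 90 → 86 → 75 → 76 → 91; FIFO queue: 79, 73, 93, 84, 83, 87, 90, 71, 86, 75, 76, 91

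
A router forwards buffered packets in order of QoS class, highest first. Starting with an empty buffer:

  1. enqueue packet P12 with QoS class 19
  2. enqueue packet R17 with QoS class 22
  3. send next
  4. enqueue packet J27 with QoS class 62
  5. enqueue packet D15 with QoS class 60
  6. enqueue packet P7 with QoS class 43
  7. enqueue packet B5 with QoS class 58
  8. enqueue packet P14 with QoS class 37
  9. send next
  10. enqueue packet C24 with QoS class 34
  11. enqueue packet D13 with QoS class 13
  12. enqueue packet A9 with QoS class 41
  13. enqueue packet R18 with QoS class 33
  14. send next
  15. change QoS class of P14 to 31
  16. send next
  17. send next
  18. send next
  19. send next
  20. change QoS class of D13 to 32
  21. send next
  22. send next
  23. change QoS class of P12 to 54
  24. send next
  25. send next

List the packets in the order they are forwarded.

[R17, J27, D15, B5, P7, A9, C24, R18, D13, P12, P14]

add P12 (QoS class 19) → {P12:19}
add R17 (QoS class 22) → {R17:22, P12:19}
send next → R17; now {P12:19}
add J27 (QoS class 62) → {J27:62, P12:19}
add D15 (QoS class 60) → {J27:62, D15:60, P12:19}
add P7 (QoS class 43) → {J27:62, D15:60, P7:43, P12:19}
add B5 (QoS class 58) → {J27:62, D15:60, B5:58, P7:43, P12:19}
add P14 (QoS class 37) → {J27:62, D15:60, B5:58, P7:43, P14:37, P12:19}
send next → J27; now {D15:60, B5:58, P7:43, P14:37, P12:19}
add C24 (QoS class 34) → {D15:60, B5:58, P7:43, P14:37, C24:34, P12:19}
add D13 (QoS class 13) → {D15:60, B5:58, P7:43, P14:37, C24:34, P12:19, D13:13}
add A9 (QoS class 41) → {D15:60, B5:58, P7:43, A9:41, P14:37, C24:34, P12:19, D13:13}
add R18 (QoS class 33) → {D15:60, B5:58, P7:43, A9:41, P14:37, C24:34, R18:33, P12:19, D13:13}
send next → D15; now {B5:58, P7:43, A9:41, P14:37, C24:34, R18:33, P12:19, D13:13}
update P14 to QoS class 31 → {B5:58, P7:43, A9:41, C24:34, R18:33, P14:31, P12:19, D13:13}
send next → B5; now {P7:43, A9:41, C24:34, R18:33, P14:31, P12:19, D13:13}
send next → P7; now {A9:41, C24:34, R18:33, P14:31, P12:19, D13:13}
send next → A9; now {C24:34, R18:33, P14:31, P12:19, D13:13}
send next → C24; now {R18:33, P14:31, P12:19, D13:13}
update D13 to QoS class 32 → {R18:33, D13:32, P14:31, P12:19}
send next → R18; now {D13:32, P14:31, P12:19}
send next → D13; now {P14:31, P12:19}
update P12 to QoS class 54 → {P12:54, P14:31}
send next → P12; now {P14:31}
send next → P14; now {}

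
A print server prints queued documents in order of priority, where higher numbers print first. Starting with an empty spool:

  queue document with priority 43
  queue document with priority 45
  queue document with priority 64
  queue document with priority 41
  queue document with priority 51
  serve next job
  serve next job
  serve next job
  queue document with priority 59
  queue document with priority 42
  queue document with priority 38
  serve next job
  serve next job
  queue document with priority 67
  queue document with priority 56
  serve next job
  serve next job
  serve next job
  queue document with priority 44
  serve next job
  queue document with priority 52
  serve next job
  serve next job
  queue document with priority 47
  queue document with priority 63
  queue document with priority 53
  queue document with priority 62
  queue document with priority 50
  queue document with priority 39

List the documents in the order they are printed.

insert 43 → {43}
insert 45 → {45, 43}
insert 64 → {64, 45, 43}
insert 41 → {64, 45, 43, 41}
insert 51 → {64, 51, 45, 43, 41}
serve next job → 64; now {51, 45, 43, 41}
serve next job → 51; now {45, 43, 41}
serve next job → 45; now {43, 41}
insert 59 → {59, 43, 41}
insert 42 → {59, 43, 42, 41}
insert 38 → {59, 43, 42, 41, 38}
serve next job → 59; now {43, 42, 41, 38}
serve next job → 43; now {42, 41, 38}
insert 67 → {67, 42, 41, 38}
insert 56 → {67, 56, 42, 41, 38}
serve next job → 67; now {56, 42, 41, 38}
serve next job → 56; now {42, 41, 38}
serve next job → 42; now {41, 38}
insert 44 → {44, 41, 38}
serve next job → 44; now {41, 38}
insert 52 → {52, 41, 38}
serve next job → 52; now {41, 38}
serve next job → 41; now {38}
insert 47 → {47, 38}
insert 63 → {63, 47, 38}
insert 53 → {63, 53, 47, 38}
insert 62 → {63, 62, 53, 47, 38}
insert 50 → {63, 62, 53, 50, 47, 38}
insert 39 → {63, 62, 53, 50, 47, 39, 38}

[64, 51, 45, 59, 43, 67, 56, 42, 44, 52, 41]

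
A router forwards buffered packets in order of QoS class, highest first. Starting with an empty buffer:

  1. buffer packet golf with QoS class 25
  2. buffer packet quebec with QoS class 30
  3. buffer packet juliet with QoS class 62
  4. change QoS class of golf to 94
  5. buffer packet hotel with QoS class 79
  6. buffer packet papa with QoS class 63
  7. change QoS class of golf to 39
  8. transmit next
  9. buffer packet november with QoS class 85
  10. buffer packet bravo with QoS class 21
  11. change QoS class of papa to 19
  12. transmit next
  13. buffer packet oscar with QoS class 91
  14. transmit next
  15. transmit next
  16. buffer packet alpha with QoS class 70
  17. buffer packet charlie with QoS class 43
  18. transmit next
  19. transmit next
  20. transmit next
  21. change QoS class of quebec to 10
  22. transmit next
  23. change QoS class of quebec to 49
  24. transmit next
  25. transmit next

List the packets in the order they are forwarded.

hotel, november, oscar, juliet, alpha, charlie, golf, bravo, quebec, papa

add golf (QoS class 25) → {golf:25}
add quebec (QoS class 30) → {quebec:30, golf:25}
add juliet (QoS class 62) → {juliet:62, quebec:30, golf:25}
update golf to QoS class 94 → {golf:94, juliet:62, quebec:30}
add hotel (QoS class 79) → {golf:94, hotel:79, juliet:62, quebec:30}
add papa (QoS class 63) → {golf:94, hotel:79, papa:63, juliet:62, quebec:30}
update golf to QoS class 39 → {hotel:79, papa:63, juliet:62, golf:39, quebec:30}
transmit next → hotel; now {papa:63, juliet:62, golf:39, quebec:30}
add november (QoS class 85) → {november:85, papa:63, juliet:62, golf:39, quebec:30}
add bravo (QoS class 21) → {november:85, papa:63, juliet:62, golf:39, quebec:30, bravo:21}
update papa to QoS class 19 → {november:85, juliet:62, golf:39, quebec:30, bravo:21, papa:19}
transmit next → november; now {juliet:62, golf:39, quebec:30, bravo:21, papa:19}
add oscar (QoS class 91) → {oscar:91, juliet:62, golf:39, quebec:30, bravo:21, papa:19}
transmit next → oscar; now {juliet:62, golf:39, quebec:30, bravo:21, papa:19}
transmit next → juliet; now {golf:39, quebec:30, bravo:21, papa:19}
add alpha (QoS class 70) → {alpha:70, golf:39, quebec:30, bravo:21, papa:19}
add charlie (QoS class 43) → {alpha:70, charlie:43, golf:39, quebec:30, bravo:21, papa:19}
transmit next → alpha; now {charlie:43, golf:39, quebec:30, bravo:21, papa:19}
transmit next → charlie; now {golf:39, quebec:30, bravo:21, papa:19}
transmit next → golf; now {quebec:30, bravo:21, papa:19}
update quebec to QoS class 10 → {bravo:21, papa:19, quebec:10}
transmit next → bravo; now {papa:19, quebec:10}
update quebec to QoS class 49 → {quebec:49, papa:19}
transmit next → quebec; now {papa:19}
transmit next → papa; now {}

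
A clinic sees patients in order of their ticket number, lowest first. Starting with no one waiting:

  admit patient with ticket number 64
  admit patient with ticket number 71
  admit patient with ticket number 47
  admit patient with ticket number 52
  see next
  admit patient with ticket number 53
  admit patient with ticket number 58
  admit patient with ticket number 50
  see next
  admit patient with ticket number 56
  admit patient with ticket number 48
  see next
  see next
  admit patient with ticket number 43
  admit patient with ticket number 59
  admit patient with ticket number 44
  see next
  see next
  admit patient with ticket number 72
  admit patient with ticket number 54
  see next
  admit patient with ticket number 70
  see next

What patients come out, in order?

insert 64 → {64}
insert 71 → {64, 71}
insert 47 → {47, 64, 71}
insert 52 → {47, 52, 64, 71}
see next → 47; now {52, 64, 71}
insert 53 → {52, 53, 64, 71}
insert 58 → {52, 53, 58, 64, 71}
insert 50 → {50, 52, 53, 58, 64, 71}
see next → 50; now {52, 53, 58, 64, 71}
insert 56 → {52, 53, 56, 58, 64, 71}
insert 48 → {48, 52, 53, 56, 58, 64, 71}
see next → 48; now {52, 53, 56, 58, 64, 71}
see next → 52; now {53, 56, 58, 64, 71}
insert 43 → {43, 53, 56, 58, 64, 71}
insert 59 → {43, 53, 56, 58, 59, 64, 71}
insert 44 → {43, 44, 53, 56, 58, 59, 64, 71}
see next → 43; now {44, 53, 56, 58, 59, 64, 71}
see next → 44; now {53, 56, 58, 59, 64, 71}
insert 72 → {53, 56, 58, 59, 64, 71, 72}
insert 54 → {53, 54, 56, 58, 59, 64, 71, 72}
see next → 53; now {54, 56, 58, 59, 64, 71, 72}
insert 70 → {54, 56, 58, 59, 64, 70, 71, 72}
see next → 54; now {56, 58, 59, 64, 70, 71, 72}

47, 50, 48, 52, 43, 44, 53, 54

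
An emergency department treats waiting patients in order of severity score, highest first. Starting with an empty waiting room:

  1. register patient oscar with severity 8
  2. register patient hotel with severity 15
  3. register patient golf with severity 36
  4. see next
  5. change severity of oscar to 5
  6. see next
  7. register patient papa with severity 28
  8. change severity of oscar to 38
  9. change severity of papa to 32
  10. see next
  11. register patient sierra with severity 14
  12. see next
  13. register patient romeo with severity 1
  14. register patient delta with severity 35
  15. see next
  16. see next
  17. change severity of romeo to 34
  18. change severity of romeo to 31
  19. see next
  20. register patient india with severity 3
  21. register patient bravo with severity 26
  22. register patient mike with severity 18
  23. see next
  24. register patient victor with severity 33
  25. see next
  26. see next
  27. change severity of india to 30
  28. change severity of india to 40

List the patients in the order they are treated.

golf → hotel → oscar → papa → delta → sierra → romeo → bravo → victor → mike

add oscar (severity 8) → {oscar:8}
add hotel (severity 15) → {hotel:15, oscar:8}
add golf (severity 36) → {golf:36, hotel:15, oscar:8}
see next → golf; now {hotel:15, oscar:8}
update oscar to severity 5 → {hotel:15, oscar:5}
see next → hotel; now {oscar:5}
add papa (severity 28) → {papa:28, oscar:5}
update oscar to severity 38 → {oscar:38, papa:28}
update papa to severity 32 → {oscar:38, papa:32}
see next → oscar; now {papa:32}
add sierra (severity 14) → {papa:32, sierra:14}
see next → papa; now {sierra:14}
add romeo (severity 1) → {sierra:14, romeo:1}
add delta (severity 35) → {delta:35, sierra:14, romeo:1}
see next → delta; now {sierra:14, romeo:1}
see next → sierra; now {romeo:1}
update romeo to severity 34 → {romeo:34}
update romeo to severity 31 → {romeo:31}
see next → romeo; now {}
add india (severity 3) → {india:3}
add bravo (severity 26) → {bravo:26, india:3}
add mike (severity 18) → {bravo:26, mike:18, india:3}
see next → bravo; now {mike:18, india:3}
add victor (severity 33) → {victor:33, mike:18, india:3}
see next → victor; now {mike:18, india:3}
see next → mike; now {india:3}
update india to severity 30 → {india:30}
update india to severity 40 → {india:40}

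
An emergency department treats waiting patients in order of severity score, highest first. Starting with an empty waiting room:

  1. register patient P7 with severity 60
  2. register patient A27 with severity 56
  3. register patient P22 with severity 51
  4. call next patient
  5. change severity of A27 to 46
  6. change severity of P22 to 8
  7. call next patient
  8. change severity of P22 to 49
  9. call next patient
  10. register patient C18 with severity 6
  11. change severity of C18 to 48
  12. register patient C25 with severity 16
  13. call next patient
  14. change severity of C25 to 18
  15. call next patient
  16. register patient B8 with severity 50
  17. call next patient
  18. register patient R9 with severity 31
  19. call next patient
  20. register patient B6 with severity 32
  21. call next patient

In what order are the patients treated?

[P7, A27, P22, C18, C25, B8, R9, B6]

add P7 (severity 60) → {P7:60}
add A27 (severity 56) → {P7:60, A27:56}
add P22 (severity 51) → {P7:60, A27:56, P22:51}
call next patient → P7; now {A27:56, P22:51}
update A27 to severity 46 → {P22:51, A27:46}
update P22 to severity 8 → {A27:46, P22:8}
call next patient → A27; now {P22:8}
update P22 to severity 49 → {P22:49}
call next patient → P22; now {}
add C18 (severity 6) → {C18:6}
update C18 to severity 48 → {C18:48}
add C25 (severity 16) → {C18:48, C25:16}
call next patient → C18; now {C25:16}
update C25 to severity 18 → {C25:18}
call next patient → C25; now {}
add B8 (severity 50) → {B8:50}
call next patient → B8; now {}
add R9 (severity 31) → {R9:31}
call next patient → R9; now {}
add B6 (severity 32) → {B6:32}
call next patient → B6; now {}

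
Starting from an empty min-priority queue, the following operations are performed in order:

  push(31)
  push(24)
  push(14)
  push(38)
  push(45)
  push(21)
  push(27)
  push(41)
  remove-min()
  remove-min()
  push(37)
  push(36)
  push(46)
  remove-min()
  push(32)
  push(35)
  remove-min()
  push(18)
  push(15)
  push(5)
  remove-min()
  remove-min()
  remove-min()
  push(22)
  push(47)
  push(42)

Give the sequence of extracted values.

insert 31 → {31}
insert 24 → {24, 31}
insert 14 → {14, 24, 31}
insert 38 → {14, 24, 31, 38}
insert 45 → {14, 24, 31, 38, 45}
insert 21 → {14, 21, 24, 31, 38, 45}
insert 27 → {14, 21, 24, 27, 31, 38, 45}
insert 41 → {14, 21, 24, 27, 31, 38, 41, 45}
remove-min → 14; now {21, 24, 27, 31, 38, 41, 45}
remove-min → 21; now {24, 27, 31, 38, 41, 45}
insert 37 → {24, 27, 31, 37, 38, 41, 45}
insert 36 → {24, 27, 31, 36, 37, 38, 41, 45}
insert 46 → {24, 27, 31, 36, 37, 38, 41, 45, 46}
remove-min → 24; now {27, 31, 36, 37, 38, 41, 45, 46}
insert 32 → {27, 31, 32, 36, 37, 38, 41, 45, 46}
insert 35 → {27, 31, 32, 35, 36, 37, 38, 41, 45, 46}
remove-min → 27; now {31, 32, 35, 36, 37, 38, 41, 45, 46}
insert 18 → {18, 31, 32, 35, 36, 37, 38, 41, 45, 46}
insert 15 → {15, 18, 31, 32, 35, 36, 37, 38, 41, 45, 46}
insert 5 → {5, 15, 18, 31, 32, 35, 36, 37, 38, 41, 45, 46}
remove-min → 5; now {15, 18, 31, 32, 35, 36, 37, 38, 41, 45, 46}
remove-min → 15; now {18, 31, 32, 35, 36, 37, 38, 41, 45, 46}
remove-min → 18; now {31, 32, 35, 36, 37, 38, 41, 45, 46}
insert 22 → {22, 31, 32, 35, 36, 37, 38, 41, 45, 46}
insert 47 → {22, 31, 32, 35, 36, 37, 38, 41, 45, 46, 47}
insert 42 → {22, 31, 32, 35, 36, 37, 38, 41, 42, 45, 46, 47}

14 → 21 → 24 → 27 → 5 → 15 → 18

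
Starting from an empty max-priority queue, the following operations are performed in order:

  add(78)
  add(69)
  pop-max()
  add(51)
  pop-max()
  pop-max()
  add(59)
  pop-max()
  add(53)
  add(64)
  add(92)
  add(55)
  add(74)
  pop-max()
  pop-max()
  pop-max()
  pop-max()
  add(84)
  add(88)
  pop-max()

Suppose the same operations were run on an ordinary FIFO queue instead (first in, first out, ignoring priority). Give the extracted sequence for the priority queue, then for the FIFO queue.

priority queue: [78, 69, 51, 59, 92, 74, 64, 55, 88]; FIFO queue: [78, 69, 51, 59, 53, 64, 92, 55, 74]

insert 78 → {78}
insert 69 → {78, 69}
pop-max → 78; now {69}
insert 51 → {69, 51}
pop-max → 69; now {51}
pop-max → 51; now {}
insert 59 → {59}
pop-max → 59; now {}
insert 53 → {53}
insert 64 → {64, 53}
insert 92 → {92, 64, 53}
insert 55 → {92, 64, 55, 53}
insert 74 → {92, 74, 64, 55, 53}
pop-max → 92; now {74, 64, 55, 53}
pop-max → 74; now {64, 55, 53}
pop-max → 64; now {55, 53}
pop-max → 55; now {53}
insert 84 → {84, 53}
insert 88 → {88, 84, 53}
pop-max → 88; now {84, 53}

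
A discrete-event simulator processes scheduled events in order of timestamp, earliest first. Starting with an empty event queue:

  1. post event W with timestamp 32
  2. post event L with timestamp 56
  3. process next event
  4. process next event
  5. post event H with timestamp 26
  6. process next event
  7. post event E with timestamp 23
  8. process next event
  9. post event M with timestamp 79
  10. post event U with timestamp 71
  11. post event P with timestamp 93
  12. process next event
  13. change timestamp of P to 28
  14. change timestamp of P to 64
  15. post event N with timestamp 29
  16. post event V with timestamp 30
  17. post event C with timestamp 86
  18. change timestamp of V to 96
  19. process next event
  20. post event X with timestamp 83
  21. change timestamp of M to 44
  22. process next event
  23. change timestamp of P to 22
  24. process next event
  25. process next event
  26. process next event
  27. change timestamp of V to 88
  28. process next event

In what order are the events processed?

W → L → H → E → U → N → M → P → X → C → V

add W (timestamp 32) → {W:32}
add L (timestamp 56) → {W:32, L:56}
process next event → W; now {L:56}
process next event → L; now {}
add H (timestamp 26) → {H:26}
process next event → H; now {}
add E (timestamp 23) → {E:23}
process next event → E; now {}
add M (timestamp 79) → {M:79}
add U (timestamp 71) → {U:71, M:79}
add P (timestamp 93) → {U:71, M:79, P:93}
process next event → U; now {M:79, P:93}
update P to timestamp 28 → {P:28, M:79}
update P to timestamp 64 → {P:64, M:79}
add N (timestamp 29) → {N:29, P:64, M:79}
add V (timestamp 30) → {N:29, V:30, P:64, M:79}
add C (timestamp 86) → {N:29, V:30, P:64, M:79, C:86}
update V to timestamp 96 → {N:29, P:64, M:79, C:86, V:96}
process next event → N; now {P:64, M:79, C:86, V:96}
add X (timestamp 83) → {P:64, M:79, X:83, C:86, V:96}
update M to timestamp 44 → {M:44, P:64, X:83, C:86, V:96}
process next event → M; now {P:64, X:83, C:86, V:96}
update P to timestamp 22 → {P:22, X:83, C:86, V:96}
process next event → P; now {X:83, C:86, V:96}
process next event → X; now {C:86, V:96}
process next event → C; now {V:96}
update V to timestamp 88 → {V:88}
process next event → V; now {}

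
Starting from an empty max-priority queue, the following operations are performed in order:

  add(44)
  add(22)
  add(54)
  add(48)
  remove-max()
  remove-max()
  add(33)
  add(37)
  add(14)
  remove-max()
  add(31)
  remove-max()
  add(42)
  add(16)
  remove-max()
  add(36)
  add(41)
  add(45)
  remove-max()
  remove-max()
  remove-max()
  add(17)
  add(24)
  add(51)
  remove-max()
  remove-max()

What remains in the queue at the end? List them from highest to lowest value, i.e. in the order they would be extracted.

insert 44 → {44}
insert 22 → {44, 22}
insert 54 → {54, 44, 22}
insert 48 → {54, 48, 44, 22}
remove-max → 54; now {48, 44, 22}
remove-max → 48; now {44, 22}
insert 33 → {44, 33, 22}
insert 37 → {44, 37, 33, 22}
insert 14 → {44, 37, 33, 22, 14}
remove-max → 44; now {37, 33, 22, 14}
insert 31 → {37, 33, 31, 22, 14}
remove-max → 37; now {33, 31, 22, 14}
insert 42 → {42, 33, 31, 22, 14}
insert 16 → {42, 33, 31, 22, 16, 14}
remove-max → 42; now {33, 31, 22, 16, 14}
insert 36 → {36, 33, 31, 22, 16, 14}
insert 41 → {41, 36, 33, 31, 22, 16, 14}
insert 45 → {45, 41, 36, 33, 31, 22, 16, 14}
remove-max → 45; now {41, 36, 33, 31, 22, 16, 14}
remove-max → 41; now {36, 33, 31, 22, 16, 14}
remove-max → 36; now {33, 31, 22, 16, 14}
insert 17 → {33, 31, 22, 17, 16, 14}
insert 24 → {33, 31, 24, 22, 17, 16, 14}
insert 51 → {51, 33, 31, 24, 22, 17, 16, 14}
remove-max → 51; now {33, 31, 24, 22, 17, 16, 14}
remove-max → 33; now {31, 24, 22, 17, 16, 14}

31, 24, 22, 17, 16, 14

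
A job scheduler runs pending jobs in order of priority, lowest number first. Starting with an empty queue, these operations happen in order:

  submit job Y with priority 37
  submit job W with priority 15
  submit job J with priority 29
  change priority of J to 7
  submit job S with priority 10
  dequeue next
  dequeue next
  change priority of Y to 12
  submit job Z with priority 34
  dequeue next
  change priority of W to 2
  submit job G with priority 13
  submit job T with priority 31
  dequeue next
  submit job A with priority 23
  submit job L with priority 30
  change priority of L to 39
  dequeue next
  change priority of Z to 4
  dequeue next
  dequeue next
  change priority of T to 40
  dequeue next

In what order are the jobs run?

add Y (priority 37) → {Y:37}
add W (priority 15) → {W:15, Y:37}
add J (priority 29) → {W:15, J:29, Y:37}
update J to priority 7 → {J:7, W:15, Y:37}
add S (priority 10) → {J:7, S:10, W:15, Y:37}
dequeue next → J; now {S:10, W:15, Y:37}
dequeue next → S; now {W:15, Y:37}
update Y to priority 12 → {Y:12, W:15}
add Z (priority 34) → {Y:12, W:15, Z:34}
dequeue next → Y; now {W:15, Z:34}
update W to priority 2 → {W:2, Z:34}
add G (priority 13) → {W:2, G:13, Z:34}
add T (priority 31) → {W:2, G:13, T:31, Z:34}
dequeue next → W; now {G:13, T:31, Z:34}
add A (priority 23) → {G:13, A:23, T:31, Z:34}
add L (priority 30) → {G:13, A:23, L:30, T:31, Z:34}
update L to priority 39 → {G:13, A:23, T:31, Z:34, L:39}
dequeue next → G; now {A:23, T:31, Z:34, L:39}
update Z to priority 4 → {Z:4, A:23, T:31, L:39}
dequeue next → Z; now {A:23, T:31, L:39}
dequeue next → A; now {T:31, L:39}
update T to priority 40 → {L:39, T:40}
dequeue next → L; now {T:40}

J, S, Y, W, G, Z, A, L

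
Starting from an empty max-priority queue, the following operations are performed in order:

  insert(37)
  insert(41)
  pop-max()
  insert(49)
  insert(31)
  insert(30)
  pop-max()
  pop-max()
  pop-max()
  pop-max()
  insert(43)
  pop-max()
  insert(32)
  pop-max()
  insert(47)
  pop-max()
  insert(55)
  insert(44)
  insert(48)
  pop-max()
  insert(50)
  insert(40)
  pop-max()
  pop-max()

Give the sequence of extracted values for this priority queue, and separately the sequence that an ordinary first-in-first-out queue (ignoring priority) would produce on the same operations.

insert 37 → {37}
insert 41 → {41, 37}
pop-max → 41; now {37}
insert 49 → {49, 37}
insert 31 → {49, 37, 31}
insert 30 → {49, 37, 31, 30}
pop-max → 49; now {37, 31, 30}
pop-max → 37; now {31, 30}
pop-max → 31; now {30}
pop-max → 30; now {}
insert 43 → {43}
pop-max → 43; now {}
insert 32 → {32}
pop-max → 32; now {}
insert 47 → {47}
pop-max → 47; now {}
insert 55 → {55}
insert 44 → {55, 44}
insert 48 → {55, 48, 44}
pop-max → 55; now {48, 44}
insert 50 → {50, 48, 44}
insert 40 → {50, 48, 44, 40}
pop-max → 50; now {48, 44, 40}
pop-max → 48; now {44, 40}

priority queue: 41 → 49 → 37 → 31 → 30 → 43 → 32 → 47 → 55 → 50 → 48; FIFO queue: 37 → 41 → 49 → 31 → 30 → 43 → 32 → 47 → 55 → 44 → 48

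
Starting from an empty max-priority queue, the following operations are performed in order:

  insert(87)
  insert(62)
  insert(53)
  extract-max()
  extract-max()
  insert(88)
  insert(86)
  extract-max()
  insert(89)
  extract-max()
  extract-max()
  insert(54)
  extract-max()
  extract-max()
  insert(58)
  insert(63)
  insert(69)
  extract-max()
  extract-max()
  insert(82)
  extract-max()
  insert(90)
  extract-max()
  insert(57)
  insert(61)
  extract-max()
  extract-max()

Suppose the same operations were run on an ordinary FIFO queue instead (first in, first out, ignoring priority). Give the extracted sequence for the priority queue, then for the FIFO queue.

insert 87 → {87}
insert 62 → {87, 62}
insert 53 → {87, 62, 53}
extract-max → 87; now {62, 53}
extract-max → 62; now {53}
insert 88 → {88, 53}
insert 86 → {88, 86, 53}
extract-max → 88; now {86, 53}
insert 89 → {89, 86, 53}
extract-max → 89; now {86, 53}
extract-max → 86; now {53}
insert 54 → {54, 53}
extract-max → 54; now {53}
extract-max → 53; now {}
insert 58 → {58}
insert 63 → {63, 58}
insert 69 → {69, 63, 58}
extract-max → 69; now {63, 58}
extract-max → 63; now {58}
insert 82 → {82, 58}
extract-max → 82; now {58}
insert 90 → {90, 58}
extract-max → 90; now {58}
insert 57 → {58, 57}
insert 61 → {61, 58, 57}
extract-max → 61; now {58, 57}
extract-max → 58; now {57}

priority queue: [87, 62, 88, 89, 86, 54, 53, 69, 63, 82, 90, 61, 58]; FIFO queue: [87, 62, 53, 88, 86, 89, 54, 58, 63, 69, 82, 90, 57]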